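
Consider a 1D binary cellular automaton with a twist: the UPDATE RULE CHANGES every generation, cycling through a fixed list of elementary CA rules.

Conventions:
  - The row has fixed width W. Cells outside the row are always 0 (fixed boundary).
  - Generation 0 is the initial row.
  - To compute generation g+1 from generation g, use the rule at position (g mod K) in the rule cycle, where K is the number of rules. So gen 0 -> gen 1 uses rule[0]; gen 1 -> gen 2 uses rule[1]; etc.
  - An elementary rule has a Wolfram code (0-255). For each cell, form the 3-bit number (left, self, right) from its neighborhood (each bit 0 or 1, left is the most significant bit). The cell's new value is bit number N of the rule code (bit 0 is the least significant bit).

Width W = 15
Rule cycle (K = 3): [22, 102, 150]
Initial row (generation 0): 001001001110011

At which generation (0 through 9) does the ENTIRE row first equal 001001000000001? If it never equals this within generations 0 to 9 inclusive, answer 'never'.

Answer: 4

Derivation:
Gen 0: 001001001110011
Gen 1 (rule 22): 011111110001100
Gen 2 (rule 102): 100000010010100
Gen 3 (rule 150): 110000111110110
Gen 4 (rule 22): 001001000000001
Gen 5 (rule 102): 011011000000011
Gen 6 (rule 150): 100000100000100
Gen 7 (rule 22): 110001110001110
Gen 8 (rule 102): 010010010010010
Gen 9 (rule 150): 111111111111111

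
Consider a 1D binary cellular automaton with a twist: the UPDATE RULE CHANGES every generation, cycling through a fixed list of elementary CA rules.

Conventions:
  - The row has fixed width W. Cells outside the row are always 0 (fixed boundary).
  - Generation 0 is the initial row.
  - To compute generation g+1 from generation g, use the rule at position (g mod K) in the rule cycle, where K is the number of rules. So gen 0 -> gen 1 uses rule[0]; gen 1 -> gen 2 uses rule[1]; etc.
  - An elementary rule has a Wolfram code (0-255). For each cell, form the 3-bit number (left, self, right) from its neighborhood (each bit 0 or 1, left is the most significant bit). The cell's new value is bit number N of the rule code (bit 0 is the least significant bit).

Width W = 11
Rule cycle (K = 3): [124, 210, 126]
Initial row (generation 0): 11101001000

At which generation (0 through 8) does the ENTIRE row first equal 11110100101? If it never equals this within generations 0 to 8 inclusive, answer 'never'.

Answer: never

Derivation:
Gen 0: 11101001000
Gen 1 (rule 124): 10111101100
Gen 2 (rule 210): 00011100110
Gen 3 (rule 126): 00110111111
Gen 4 (rule 124): 00111100001
Gen 5 (rule 210): 01011110010
Gen 6 (rule 126): 11110011111
Gen 7 (rule 124): 10011010001
Gen 8 (rule 210): 01101001010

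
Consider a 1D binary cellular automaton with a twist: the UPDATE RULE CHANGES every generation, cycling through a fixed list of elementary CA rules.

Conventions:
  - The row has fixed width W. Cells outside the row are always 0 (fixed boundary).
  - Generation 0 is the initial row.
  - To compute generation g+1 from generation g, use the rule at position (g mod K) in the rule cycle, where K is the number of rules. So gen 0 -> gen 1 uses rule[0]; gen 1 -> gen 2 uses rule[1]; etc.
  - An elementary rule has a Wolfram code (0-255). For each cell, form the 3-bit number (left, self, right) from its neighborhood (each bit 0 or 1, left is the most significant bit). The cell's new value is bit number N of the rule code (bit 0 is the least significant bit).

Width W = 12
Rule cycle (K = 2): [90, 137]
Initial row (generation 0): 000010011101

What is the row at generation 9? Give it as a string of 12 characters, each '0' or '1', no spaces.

Gen 0: 000010011101
Gen 1 (rule 90): 000101110100
Gen 2 (rule 137): 110001100001
Gen 3 (rule 90): 111011110010
Gen 4 (rule 137): 110011100000
Gen 5 (rule 90): 111110110000
Gen 6 (rule 137): 111100100111
Gen 7 (rule 90): 100111011101
Gen 8 (rule 137): 000110011000
Gen 9 (rule 90): 001111111100

Answer: 001111111100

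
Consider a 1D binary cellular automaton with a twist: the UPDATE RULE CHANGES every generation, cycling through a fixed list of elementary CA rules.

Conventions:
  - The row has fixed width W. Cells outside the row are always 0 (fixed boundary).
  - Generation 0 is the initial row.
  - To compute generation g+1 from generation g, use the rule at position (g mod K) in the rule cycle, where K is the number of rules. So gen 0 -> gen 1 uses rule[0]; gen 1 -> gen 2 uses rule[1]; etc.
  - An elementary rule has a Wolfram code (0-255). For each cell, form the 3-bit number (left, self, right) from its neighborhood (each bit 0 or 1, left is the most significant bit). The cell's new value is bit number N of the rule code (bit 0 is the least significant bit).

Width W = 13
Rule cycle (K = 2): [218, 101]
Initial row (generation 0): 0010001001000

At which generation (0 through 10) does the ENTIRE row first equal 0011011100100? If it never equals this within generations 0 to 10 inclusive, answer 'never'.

Answer: never

Derivation:
Gen 0: 0010001001000
Gen 1 (rule 218): 0101010110100
Gen 2 (rule 101): 0111111011101
Gen 3 (rule 218): 1111111011100
Gen 4 (rule 101): 0000001100101
Gen 5 (rule 218): 0000011111000
Gen 6 (rule 101): 1111000001011
Gen 7 (rule 218): 1111100010011
Gen 8 (rule 101): 0000101010001
Gen 9 (rule 218): 0001000001010
Gen 10 (rule 101): 1101011101110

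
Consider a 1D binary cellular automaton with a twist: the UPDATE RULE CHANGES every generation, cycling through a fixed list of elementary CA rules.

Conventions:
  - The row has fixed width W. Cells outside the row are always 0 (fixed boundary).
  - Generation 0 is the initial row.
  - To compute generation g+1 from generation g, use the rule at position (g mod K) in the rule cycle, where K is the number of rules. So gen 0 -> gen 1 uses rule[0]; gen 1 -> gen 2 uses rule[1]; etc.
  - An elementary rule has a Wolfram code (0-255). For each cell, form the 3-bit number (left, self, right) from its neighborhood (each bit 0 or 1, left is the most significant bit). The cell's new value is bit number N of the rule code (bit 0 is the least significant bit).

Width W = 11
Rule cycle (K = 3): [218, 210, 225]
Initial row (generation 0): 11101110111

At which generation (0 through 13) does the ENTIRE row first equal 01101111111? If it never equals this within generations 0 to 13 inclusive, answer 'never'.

Answer: 11

Derivation:
Gen 0: 11101110111
Gen 1 (rule 218): 11101110111
Gen 2 (rule 210): 01100110011
Gen 3 (rule 225): 00100010001
Gen 4 (rule 218): 01010101010
Gen 5 (rule 210): 10000000001
Gen 6 (rule 225): 00111111100
Gen 7 (rule 218): 01111111110
Gen 8 (rule 210): 10111111111
Gen 9 (rule 225): 01011111111
Gen 10 (rule 218): 10011111111
Gen 11 (rule 210): 01101111111
Gen 12 (rule 225): 00110111111
Gen 13 (rule 218): 01110111111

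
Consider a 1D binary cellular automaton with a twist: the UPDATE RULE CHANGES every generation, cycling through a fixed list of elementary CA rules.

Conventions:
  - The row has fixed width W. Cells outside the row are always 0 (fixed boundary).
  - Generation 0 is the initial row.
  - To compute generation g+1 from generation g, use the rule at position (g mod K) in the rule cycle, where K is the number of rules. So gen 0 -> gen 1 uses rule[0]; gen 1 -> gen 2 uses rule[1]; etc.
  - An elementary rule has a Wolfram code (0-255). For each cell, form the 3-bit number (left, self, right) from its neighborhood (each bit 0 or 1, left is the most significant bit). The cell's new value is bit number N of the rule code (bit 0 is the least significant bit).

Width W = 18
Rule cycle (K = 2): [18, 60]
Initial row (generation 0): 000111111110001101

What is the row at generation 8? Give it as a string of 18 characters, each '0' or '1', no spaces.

Gen 0: 000111111110001101
Gen 1 (rule 18): 001000000001010000
Gen 2 (rule 60): 001100000001111000
Gen 3 (rule 18): 010010000010000100
Gen 4 (rule 60): 011011000011000110
Gen 5 (rule 18): 100000100100101001
Gen 6 (rule 60): 110000110110111101
Gen 7 (rule 18): 001001000000000000
Gen 8 (rule 60): 001101100000000000

Answer: 001101100000000000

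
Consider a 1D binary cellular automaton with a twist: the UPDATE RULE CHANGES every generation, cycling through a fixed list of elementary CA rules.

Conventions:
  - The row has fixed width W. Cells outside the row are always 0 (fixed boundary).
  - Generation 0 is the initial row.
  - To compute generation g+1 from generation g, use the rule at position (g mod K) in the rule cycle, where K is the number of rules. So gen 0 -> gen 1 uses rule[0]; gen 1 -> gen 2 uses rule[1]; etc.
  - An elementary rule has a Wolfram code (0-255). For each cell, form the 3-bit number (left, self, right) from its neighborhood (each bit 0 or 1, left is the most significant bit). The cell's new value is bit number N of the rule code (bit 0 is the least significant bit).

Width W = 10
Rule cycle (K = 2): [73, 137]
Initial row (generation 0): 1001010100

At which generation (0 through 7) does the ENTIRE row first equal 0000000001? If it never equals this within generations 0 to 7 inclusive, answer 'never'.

Answer: 1

Derivation:
Gen 0: 1001010100
Gen 1 (rule 73): 0000000001
Gen 2 (rule 137): 1111111100
Gen 3 (rule 73): 1000000101
Gen 4 (rule 137): 0011110000
Gen 5 (rule 73): 1010010111
Gen 6 (rule 137): 0000000110
Gen 7 (rule 73): 1111110110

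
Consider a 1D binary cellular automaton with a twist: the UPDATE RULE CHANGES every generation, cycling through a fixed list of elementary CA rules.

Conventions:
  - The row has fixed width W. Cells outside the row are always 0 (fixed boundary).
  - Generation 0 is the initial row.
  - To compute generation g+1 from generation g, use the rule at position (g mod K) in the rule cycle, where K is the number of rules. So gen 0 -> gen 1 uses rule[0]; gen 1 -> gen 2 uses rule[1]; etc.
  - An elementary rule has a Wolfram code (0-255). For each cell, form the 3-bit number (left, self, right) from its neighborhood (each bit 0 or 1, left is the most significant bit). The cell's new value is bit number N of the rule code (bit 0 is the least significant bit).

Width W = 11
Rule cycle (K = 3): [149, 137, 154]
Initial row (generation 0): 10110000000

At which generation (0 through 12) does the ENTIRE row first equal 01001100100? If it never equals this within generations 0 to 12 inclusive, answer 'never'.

Gen 0: 10110000000
Gen 1 (rule 149): 10001111111
Gen 2 (rule 137): 00101111110
Gen 3 (rule 154): 01001111101
Gen 4 (rule 149): 01100111001
Gen 5 (rule 137): 01000110000
Gen 6 (rule 154): 10101101000
Gen 7 (rule 149): 10100001111
Gen 8 (rule 137): 00001101110
Gen 9 (rule 154): 00011001101
Gen 10 (rule 149): 11000100001
Gen 11 (rule 137): 10010001100
Gen 12 (rule 154): 01101011010

Answer: never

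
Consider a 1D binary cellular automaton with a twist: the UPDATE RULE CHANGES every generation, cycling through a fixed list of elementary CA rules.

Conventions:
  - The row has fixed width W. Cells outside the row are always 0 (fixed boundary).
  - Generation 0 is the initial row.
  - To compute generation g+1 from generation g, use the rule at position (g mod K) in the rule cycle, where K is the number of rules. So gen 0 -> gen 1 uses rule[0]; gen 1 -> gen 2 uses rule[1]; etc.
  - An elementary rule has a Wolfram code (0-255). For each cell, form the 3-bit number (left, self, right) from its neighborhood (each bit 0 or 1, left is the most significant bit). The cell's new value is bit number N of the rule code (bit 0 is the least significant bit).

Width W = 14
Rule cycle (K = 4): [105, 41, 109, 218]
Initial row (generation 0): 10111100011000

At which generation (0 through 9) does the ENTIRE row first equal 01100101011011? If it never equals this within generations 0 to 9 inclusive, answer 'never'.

Gen 0: 10111100011000
Gen 1 (rule 105): 01100101011011
Gen 2 (rule 41): 01000010110110
Gen 3 (rule 109): 01011011111110
Gen 4 (rule 218): 10011011111111
Gen 5 (rule 105): 00011110000001
Gen 6 (rule 41): 11010000111100
Gen 7 (rule 109): 11110110100101
Gen 8 (rule 218): 11110110011000
Gen 9 (rule 105): 10011110011011

Answer: 1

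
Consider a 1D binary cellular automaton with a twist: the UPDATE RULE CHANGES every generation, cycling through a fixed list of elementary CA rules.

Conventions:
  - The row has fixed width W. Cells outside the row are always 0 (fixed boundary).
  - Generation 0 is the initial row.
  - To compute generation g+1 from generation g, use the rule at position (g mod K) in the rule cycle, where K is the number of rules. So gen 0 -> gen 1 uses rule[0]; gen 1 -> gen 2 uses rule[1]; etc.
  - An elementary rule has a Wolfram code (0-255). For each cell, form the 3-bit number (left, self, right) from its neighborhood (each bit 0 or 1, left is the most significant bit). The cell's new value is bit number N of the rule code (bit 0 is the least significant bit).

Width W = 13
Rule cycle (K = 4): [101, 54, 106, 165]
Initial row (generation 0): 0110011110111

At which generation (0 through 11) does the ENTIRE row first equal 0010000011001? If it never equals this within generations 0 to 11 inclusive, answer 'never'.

Answer: 1

Derivation:
Gen 0: 0110011110111
Gen 1 (rule 101): 0010000011001
Gen 2 (rule 54): 0111000100111
Gen 3 (rule 106): 1101001001101
Gen 4 (rule 165): 0011001000011
Gen 5 (rule 101): 1001001011001
Gen 6 (rule 54): 1111111100111
Gen 7 (rule 106): 1000000101101
Gen 8 (rule 165): 1011110110011
Gen 9 (rule 101): 1100011010001
Gen 10 (rule 54): 0010100111011
Gen 11 (rule 106): 0101001101111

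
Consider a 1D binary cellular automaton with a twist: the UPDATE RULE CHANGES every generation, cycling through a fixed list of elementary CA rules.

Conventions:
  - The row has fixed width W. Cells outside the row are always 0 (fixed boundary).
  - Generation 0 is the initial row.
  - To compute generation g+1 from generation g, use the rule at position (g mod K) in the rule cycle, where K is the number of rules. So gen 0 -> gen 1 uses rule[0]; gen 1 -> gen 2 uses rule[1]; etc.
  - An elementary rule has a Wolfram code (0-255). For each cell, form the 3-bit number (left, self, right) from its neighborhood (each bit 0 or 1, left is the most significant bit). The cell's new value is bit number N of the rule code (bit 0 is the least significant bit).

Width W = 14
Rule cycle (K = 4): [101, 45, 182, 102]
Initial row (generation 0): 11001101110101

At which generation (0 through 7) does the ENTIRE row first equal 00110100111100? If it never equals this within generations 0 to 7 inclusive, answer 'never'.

Answer: never

Derivation:
Gen 0: 11001101110101
Gen 1 (rule 101): 01000110011111
Gen 2 (rule 45): 01010100010000
Gen 3 (rule 182): 11111110111000
Gen 4 (rule 102): 00000011001000
Gen 5 (rule 101): 11111001001011
Gen 6 (rule 45): 10000001001110
Gen 7 (rule 182): 11000011110101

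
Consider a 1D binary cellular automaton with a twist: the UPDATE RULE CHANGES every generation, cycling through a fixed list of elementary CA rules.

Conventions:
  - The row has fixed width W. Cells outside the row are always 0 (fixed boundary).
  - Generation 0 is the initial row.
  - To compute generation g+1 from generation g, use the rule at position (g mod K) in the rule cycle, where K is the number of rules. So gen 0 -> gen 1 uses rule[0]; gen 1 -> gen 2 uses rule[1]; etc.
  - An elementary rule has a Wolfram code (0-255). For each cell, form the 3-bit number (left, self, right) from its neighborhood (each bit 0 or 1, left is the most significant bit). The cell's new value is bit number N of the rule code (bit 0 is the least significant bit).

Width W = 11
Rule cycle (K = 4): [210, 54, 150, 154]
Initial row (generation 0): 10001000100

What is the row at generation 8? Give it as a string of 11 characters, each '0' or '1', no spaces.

Gen 0: 10001000100
Gen 1 (rule 210): 01010101010
Gen 2 (rule 54): 11111111111
Gen 3 (rule 150): 01111111110
Gen 4 (rule 154): 11111111101
Gen 5 (rule 210): 01111111100
Gen 6 (rule 54): 10000000010
Gen 7 (rule 150): 11000000111
Gen 8 (rule 154): 10100001110

Answer: 10100001110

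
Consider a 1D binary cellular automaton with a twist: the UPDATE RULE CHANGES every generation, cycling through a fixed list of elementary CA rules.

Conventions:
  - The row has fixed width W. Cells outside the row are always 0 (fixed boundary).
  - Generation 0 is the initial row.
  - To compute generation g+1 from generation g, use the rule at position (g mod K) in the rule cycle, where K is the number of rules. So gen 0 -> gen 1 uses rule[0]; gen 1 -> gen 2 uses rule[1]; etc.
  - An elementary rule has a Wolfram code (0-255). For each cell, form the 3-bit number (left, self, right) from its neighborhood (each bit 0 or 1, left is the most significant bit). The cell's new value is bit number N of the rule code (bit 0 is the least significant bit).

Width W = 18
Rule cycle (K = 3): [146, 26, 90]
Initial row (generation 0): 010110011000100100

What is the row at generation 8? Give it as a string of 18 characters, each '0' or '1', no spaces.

Gen 0: 010110011000100100
Gen 1 (rule 146): 100001100101011010
Gen 2 (rule 26): 010011011000010001
Gen 3 (rule 90): 101111011100101010
Gen 4 (rule 146): 000110001011000001
Gen 5 (rule 26): 001101010010100010
Gen 6 (rule 90): 011100001100010101
Gen 7 (rule 146): 101010010010100000
Gen 8 (rule 26): 000001101100010000

Answer: 000001101100010000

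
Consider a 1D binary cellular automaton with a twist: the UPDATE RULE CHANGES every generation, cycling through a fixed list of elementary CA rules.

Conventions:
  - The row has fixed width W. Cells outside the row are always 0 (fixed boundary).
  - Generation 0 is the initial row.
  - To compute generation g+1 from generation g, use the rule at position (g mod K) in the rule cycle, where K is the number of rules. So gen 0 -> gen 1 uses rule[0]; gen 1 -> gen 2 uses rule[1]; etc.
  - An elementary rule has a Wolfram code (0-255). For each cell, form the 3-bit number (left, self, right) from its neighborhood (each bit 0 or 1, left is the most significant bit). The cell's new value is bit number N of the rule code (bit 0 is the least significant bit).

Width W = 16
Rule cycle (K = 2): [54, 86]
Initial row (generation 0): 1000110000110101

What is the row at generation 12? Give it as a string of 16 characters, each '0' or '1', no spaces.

Answer: 0111000001110101

Derivation:
Gen 0: 1000110000110101
Gen 1 (rule 54): 1101001001001111
Gen 2 (rule 86): 0101111111110001
Gen 3 (rule 54): 1110000000001011
Gen 4 (rule 86): 0011000000011001
Gen 5 (rule 54): 0100100000100111
Gen 6 (rule 86): 1111110001111001
Gen 7 (rule 54): 0000001010000111
Gen 8 (rule 86): 0000011011001001
Gen 9 (rule 54): 0000100100111111
Gen 10 (rule 86): 0001111111000001
Gen 11 (rule 54): 0010000000100011
Gen 12 (rule 86): 0111000001110101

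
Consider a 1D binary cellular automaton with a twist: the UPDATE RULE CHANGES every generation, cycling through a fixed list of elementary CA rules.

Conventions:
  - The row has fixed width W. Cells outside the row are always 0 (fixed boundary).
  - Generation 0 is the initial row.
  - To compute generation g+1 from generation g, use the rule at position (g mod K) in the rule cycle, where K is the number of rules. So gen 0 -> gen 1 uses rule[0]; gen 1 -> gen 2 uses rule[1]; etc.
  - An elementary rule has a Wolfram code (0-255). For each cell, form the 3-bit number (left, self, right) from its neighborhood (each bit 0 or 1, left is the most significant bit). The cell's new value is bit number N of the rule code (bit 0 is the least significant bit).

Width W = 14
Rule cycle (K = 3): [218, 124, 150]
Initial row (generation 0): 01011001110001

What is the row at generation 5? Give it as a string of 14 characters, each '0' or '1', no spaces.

Gen 0: 01011001110001
Gen 1 (rule 218): 10011111111010
Gen 2 (rule 124): 11010000001111
Gen 3 (rule 150): 00011000010110
Gen 4 (rule 218): 00111100100111
Gen 5 (rule 124): 00100110110101

Answer: 00100110110101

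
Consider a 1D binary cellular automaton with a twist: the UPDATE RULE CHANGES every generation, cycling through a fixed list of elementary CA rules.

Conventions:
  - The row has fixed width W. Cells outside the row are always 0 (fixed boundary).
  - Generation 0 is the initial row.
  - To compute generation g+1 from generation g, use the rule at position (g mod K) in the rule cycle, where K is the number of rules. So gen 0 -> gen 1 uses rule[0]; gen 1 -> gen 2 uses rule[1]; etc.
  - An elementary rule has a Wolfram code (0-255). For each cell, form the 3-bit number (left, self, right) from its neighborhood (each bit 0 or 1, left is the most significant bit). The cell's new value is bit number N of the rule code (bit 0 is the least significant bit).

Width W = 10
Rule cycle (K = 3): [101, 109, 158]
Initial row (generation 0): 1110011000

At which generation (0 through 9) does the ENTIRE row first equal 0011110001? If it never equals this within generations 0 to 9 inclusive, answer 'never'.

Answer: never

Derivation:
Gen 0: 1110011000
Gen 1 (rule 101): 0010001011
Gen 2 (rule 109): 1010101111
Gen 3 (rule 158): 1010101110
Gen 4 (rule 101): 1111110010
Gen 5 (rule 109): 1000010010
Gen 6 (rule 158): 1100111111
Gen 7 (rule 101): 0100000001
Gen 8 (rule 109): 0101111101
Gen 9 (rule 158): 1101111001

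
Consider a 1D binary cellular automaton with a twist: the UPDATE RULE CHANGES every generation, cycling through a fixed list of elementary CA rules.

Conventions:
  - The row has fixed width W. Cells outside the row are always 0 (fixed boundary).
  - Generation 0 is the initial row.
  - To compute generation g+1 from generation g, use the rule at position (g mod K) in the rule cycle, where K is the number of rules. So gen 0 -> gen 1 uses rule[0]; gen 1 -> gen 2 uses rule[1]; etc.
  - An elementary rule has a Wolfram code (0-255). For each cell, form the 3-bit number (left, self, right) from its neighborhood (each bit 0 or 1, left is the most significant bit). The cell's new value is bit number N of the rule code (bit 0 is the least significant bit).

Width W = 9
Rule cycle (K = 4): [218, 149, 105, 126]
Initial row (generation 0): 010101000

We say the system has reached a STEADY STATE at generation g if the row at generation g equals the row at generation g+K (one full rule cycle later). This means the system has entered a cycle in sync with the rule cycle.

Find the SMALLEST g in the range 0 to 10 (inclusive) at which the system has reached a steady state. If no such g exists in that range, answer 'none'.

Answer: none

Derivation:
Gen 0: 010101000
Gen 1 (rule 218): 100000100
Gen 2 (rule 149): 111110111
Gen 3 (rule 105): 100011101
Gen 4 (rule 126): 110110111
Gen 5 (rule 218): 110110111
Gen 6 (rule 149): 000000010
Gen 7 (rule 105): 111111000
Gen 8 (rule 126): 100001100
Gen 9 (rule 218): 010011110
Gen 10 (rule 149): 011001101
Gen 11 (rule 105): 011001110
Gen 12 (rule 126): 111111011
Gen 13 (rule 218): 111111011
Gen 14 (rule 149): 011110000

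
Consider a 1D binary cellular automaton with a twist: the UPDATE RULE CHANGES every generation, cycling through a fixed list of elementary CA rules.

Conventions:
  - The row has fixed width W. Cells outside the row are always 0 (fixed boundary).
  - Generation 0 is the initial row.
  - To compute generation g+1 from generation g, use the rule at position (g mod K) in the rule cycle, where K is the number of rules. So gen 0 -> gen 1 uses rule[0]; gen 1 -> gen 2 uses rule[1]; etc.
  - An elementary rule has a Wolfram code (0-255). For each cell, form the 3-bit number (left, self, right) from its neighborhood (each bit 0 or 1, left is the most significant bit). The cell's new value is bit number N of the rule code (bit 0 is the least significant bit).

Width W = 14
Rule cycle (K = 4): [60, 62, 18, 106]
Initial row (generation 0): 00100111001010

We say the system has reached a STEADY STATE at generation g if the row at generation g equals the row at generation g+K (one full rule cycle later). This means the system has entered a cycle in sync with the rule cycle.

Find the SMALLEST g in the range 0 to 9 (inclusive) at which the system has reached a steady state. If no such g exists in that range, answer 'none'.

Gen 0: 00100111001010
Gen 1 (rule 60): 00110100101111
Gen 2 (rule 62): 01101111111000
Gen 3 (rule 18): 10000000000100
Gen 4 (rule 106): 00000000001000
Gen 5 (rule 60): 00000000001100
Gen 6 (rule 62): 00000000011010
Gen 7 (rule 18): 00000000100001
Gen 8 (rule 106): 00000001000010
Gen 9 (rule 60): 00000001100011
Gen 10 (rule 62): 00000011010110
Gen 11 (rule 18): 00000100000001
Gen 12 (rule 106): 00001000000010
Gen 13 (rule 60): 00001100000011

Answer: none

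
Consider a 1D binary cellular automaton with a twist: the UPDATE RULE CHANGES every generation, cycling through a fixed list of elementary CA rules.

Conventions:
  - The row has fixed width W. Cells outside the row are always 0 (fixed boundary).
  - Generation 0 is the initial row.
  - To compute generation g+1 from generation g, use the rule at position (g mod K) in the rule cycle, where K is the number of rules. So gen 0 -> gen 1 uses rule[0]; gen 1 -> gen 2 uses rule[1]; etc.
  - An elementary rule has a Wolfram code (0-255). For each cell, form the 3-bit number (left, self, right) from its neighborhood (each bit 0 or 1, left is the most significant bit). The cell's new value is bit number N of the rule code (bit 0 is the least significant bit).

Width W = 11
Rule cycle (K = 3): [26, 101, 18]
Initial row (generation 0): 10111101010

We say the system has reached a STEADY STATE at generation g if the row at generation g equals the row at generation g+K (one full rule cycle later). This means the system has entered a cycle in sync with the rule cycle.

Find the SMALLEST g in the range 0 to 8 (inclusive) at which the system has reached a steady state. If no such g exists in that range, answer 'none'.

Answer: 3

Derivation:
Gen 0: 10111101010
Gen 1 (rule 26): 00100000001
Gen 2 (rule 101): 10101111101
Gen 3 (rule 18): 00000000000
Gen 4 (rule 26): 00000000000
Gen 5 (rule 101): 11111111111
Gen 6 (rule 18): 00000000000
Gen 7 (rule 26): 00000000000
Gen 8 (rule 101): 11111111111
Gen 9 (rule 18): 00000000000
Gen 10 (rule 26): 00000000000
Gen 11 (rule 101): 11111111111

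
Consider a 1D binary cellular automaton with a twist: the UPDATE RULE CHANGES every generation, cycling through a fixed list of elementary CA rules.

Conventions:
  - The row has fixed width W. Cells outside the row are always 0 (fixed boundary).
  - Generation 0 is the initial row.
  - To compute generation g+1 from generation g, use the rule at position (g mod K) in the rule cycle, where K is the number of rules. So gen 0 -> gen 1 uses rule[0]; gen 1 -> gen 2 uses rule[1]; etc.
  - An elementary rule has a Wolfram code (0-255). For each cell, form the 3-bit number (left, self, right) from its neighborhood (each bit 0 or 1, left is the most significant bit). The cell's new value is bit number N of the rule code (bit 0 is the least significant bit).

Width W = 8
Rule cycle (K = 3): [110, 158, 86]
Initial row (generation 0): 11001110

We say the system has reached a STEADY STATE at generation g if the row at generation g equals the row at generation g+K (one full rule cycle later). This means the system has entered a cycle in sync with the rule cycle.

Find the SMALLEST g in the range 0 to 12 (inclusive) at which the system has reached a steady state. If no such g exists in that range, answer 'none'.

Gen 0: 11001110
Gen 1 (rule 110): 11011010
Gen 2 (rule 158): 10010011
Gen 3 (rule 86): 11111101
Gen 4 (rule 110): 10000111
Gen 5 (rule 158): 11001110
Gen 6 (rule 86): 01110011
Gen 7 (rule 110): 11010111
Gen 8 (rule 158): 10010110
Gen 9 (rule 86): 11110011
Gen 10 (rule 110): 10010111
Gen 11 (rule 158): 11110110
Gen 12 (rule 86): 00010011
Gen 13 (rule 110): 00110111
Gen 14 (rule 158): 01100110
Gen 15 (rule 86): 10111011

Answer: none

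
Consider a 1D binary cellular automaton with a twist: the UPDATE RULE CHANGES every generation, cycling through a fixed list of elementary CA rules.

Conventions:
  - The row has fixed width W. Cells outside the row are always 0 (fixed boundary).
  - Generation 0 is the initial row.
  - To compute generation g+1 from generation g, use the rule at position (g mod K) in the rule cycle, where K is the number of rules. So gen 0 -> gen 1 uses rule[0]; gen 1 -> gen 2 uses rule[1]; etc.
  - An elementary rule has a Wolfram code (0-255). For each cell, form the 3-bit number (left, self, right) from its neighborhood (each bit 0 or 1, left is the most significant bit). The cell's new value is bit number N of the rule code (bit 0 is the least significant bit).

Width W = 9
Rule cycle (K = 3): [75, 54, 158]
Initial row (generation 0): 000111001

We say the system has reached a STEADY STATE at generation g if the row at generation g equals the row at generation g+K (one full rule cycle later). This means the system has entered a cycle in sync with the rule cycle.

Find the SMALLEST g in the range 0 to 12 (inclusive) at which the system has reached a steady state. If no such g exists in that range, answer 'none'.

Answer: none

Derivation:
Gen 0: 000111001
Gen 1 (rule 75): 111101010
Gen 2 (rule 54): 000011111
Gen 3 (rule 158): 000111110
Gen 4 (rule 75): 111100010
Gen 5 (rule 54): 000010111
Gen 6 (rule 158): 000110110
Gen 7 (rule 75): 111110110
Gen 8 (rule 54): 000001001
Gen 9 (rule 158): 000011111
Gen 10 (rule 75): 111110001
Gen 11 (rule 54): 000001011
Gen 12 (rule 158): 000011010
Gen 13 (rule 75): 111111000
Gen 14 (rule 54): 000000100
Gen 15 (rule 158): 000001110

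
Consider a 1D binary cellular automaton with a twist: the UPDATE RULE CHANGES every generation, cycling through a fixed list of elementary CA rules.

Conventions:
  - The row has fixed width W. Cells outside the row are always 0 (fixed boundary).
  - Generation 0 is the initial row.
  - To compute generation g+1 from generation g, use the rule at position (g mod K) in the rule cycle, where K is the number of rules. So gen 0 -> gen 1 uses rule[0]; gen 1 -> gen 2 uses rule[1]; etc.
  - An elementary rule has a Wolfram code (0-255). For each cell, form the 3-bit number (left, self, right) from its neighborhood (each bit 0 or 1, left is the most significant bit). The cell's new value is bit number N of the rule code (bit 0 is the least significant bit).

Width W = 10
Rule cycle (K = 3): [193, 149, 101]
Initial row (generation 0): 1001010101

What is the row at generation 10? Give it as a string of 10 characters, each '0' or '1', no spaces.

Answer: 1100111000

Derivation:
Gen 0: 1001010101
Gen 1 (rule 193): 0000000000
Gen 2 (rule 149): 1111111111
Gen 3 (rule 101): 0000000001
Gen 4 (rule 193): 1111111100
Gen 5 (rule 149): 0111111011
Gen 6 (rule 101): 0000001101
Gen 7 (rule 193): 1111100100
Gen 8 (rule 149): 0111010111
Gen 9 (rule 101): 0001111001
Gen 10 (rule 193): 1100111000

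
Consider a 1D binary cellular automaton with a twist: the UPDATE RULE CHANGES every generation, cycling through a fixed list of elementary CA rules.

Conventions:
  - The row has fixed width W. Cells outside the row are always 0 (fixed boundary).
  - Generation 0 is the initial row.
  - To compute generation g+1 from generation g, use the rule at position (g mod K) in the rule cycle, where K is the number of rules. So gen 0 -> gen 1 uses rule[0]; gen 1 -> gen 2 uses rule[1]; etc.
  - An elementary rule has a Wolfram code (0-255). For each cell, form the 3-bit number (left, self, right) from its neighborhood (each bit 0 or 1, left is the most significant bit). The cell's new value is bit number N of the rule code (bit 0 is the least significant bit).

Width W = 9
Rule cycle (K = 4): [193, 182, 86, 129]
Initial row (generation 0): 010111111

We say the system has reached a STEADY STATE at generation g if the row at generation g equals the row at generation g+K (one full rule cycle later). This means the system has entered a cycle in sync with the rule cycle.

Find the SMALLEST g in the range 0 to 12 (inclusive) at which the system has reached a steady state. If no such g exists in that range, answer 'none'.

Gen 0: 010111111
Gen 1 (rule 193): 000011111
Gen 2 (rule 182): 000101110
Gen 3 (rule 86): 001100011
Gen 4 (rule 129): 100001000
Gen 5 (rule 193): 001100011
Gen 6 (rule 182): 010010100
Gen 7 (rule 86): 111110110
Gen 8 (rule 129): 011100000
Gen 9 (rule 193): 001101111
Gen 10 (rule 182): 010010110
Gen 11 (rule 86): 111110011
Gen 12 (rule 129): 011100000
Gen 13 (rule 193): 001101111
Gen 14 (rule 182): 010010110
Gen 15 (rule 86): 111110011
Gen 16 (rule 129): 011100000

Answer: 8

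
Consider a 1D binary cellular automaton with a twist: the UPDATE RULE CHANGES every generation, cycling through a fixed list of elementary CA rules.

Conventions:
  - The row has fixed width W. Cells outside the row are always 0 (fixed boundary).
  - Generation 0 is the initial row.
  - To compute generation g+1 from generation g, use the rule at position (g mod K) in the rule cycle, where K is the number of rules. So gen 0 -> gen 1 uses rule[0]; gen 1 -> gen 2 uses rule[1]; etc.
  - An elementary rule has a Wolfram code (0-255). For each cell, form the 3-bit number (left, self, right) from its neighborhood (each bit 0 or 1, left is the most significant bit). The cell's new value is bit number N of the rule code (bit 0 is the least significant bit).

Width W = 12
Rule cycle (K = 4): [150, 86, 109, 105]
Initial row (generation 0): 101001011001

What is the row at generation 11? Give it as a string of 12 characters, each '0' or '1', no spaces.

Gen 0: 101001011001
Gen 1 (rule 150): 101111000111
Gen 2 (rule 86): 100001101001
Gen 3 (rule 109): 101101111001
Gen 4 (rule 105): 011111001000
Gen 5 (rule 150): 101110111100
Gen 6 (rule 86): 100010000110
Gen 7 (rule 109): 101010110110
Gen 8 (rule 105): 010101111110
Gen 9 (rule 150): 110100111101
Gen 10 (rule 86): 010111000101
Gen 11 (rule 109): 011101010111

Answer: 011101010111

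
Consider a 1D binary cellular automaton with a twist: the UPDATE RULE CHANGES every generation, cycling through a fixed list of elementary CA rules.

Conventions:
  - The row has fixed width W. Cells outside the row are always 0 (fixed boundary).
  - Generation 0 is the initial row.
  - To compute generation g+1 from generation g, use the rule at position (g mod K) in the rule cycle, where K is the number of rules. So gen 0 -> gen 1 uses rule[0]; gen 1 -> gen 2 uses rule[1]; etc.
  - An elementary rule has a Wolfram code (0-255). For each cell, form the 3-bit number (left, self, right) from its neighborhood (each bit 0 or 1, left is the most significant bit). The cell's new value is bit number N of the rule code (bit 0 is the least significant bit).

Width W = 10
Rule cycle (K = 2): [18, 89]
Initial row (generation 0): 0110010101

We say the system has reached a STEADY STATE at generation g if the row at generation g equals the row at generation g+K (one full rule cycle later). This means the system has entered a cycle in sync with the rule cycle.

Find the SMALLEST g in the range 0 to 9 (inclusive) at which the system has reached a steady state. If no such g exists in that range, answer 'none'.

Gen 0: 0110010101
Gen 1 (rule 18): 1001100000
Gen 2 (rule 89): 0101111111
Gen 3 (rule 18): 1000000000
Gen 4 (rule 89): 0111111111
Gen 5 (rule 18): 1000000000
Gen 6 (rule 89): 0111111111
Gen 7 (rule 18): 1000000000
Gen 8 (rule 89): 0111111111
Gen 9 (rule 18): 1000000000
Gen 10 (rule 89): 0111111111
Gen 11 (rule 18): 1000000000

Answer: 3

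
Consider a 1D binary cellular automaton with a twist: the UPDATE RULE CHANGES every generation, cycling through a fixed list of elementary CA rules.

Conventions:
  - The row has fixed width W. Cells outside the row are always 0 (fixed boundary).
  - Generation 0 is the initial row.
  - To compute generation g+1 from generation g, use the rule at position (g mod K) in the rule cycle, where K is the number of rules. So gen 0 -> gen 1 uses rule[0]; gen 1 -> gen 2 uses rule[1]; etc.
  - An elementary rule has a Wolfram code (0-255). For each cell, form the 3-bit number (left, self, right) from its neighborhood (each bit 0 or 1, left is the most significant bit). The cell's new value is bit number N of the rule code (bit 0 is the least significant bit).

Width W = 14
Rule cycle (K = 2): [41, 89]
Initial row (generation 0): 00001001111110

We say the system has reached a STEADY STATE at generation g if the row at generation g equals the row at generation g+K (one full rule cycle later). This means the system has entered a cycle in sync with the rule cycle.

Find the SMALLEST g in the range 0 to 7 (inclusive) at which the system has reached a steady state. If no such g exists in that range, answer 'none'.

Answer: none

Derivation:
Gen 0: 00001001111110
Gen 1 (rule 41): 11100001000000
Gen 2 (rule 89): 10111100111111
Gen 3 (rule 41): 01100000100000
Gen 4 (rule 89): 01111110011111
Gen 5 (rule 41): 01000000010000
Gen 6 (rule 89): 00111111001111
Gen 7 (rule 41): 10100000001000
Gen 8 (rule 89): 00011111100111
Gen 9 (rule 41): 11010000000100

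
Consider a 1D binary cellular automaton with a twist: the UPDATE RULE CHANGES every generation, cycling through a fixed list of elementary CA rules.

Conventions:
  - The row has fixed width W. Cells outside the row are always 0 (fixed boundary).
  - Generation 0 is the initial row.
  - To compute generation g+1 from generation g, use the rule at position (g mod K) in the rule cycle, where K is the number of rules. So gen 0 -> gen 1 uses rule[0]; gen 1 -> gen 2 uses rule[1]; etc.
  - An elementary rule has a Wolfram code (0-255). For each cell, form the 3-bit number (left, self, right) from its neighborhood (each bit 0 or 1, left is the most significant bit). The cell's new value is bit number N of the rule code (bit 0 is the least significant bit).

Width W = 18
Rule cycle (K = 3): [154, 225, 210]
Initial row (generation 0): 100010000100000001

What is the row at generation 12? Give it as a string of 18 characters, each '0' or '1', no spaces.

Answer: 000010100101010101

Derivation:
Gen 0: 100010000100000001
Gen 1 (rule 154): 010101001010000010
Gen 2 (rule 225): 001010000100111000
Gen 3 (rule 210): 010001001011011100
Gen 4 (rule 154): 101010110010011010
Gen 5 (rule 225): 010101010000001100
Gen 6 (rule 210): 100000001000010110
Gen 7 (rule 154): 010000010100100101
Gen 8 (rule 225): 000111001000000010
Gen 9 (rule 210): 001011110100000101
Gen 10 (rule 154): 010011100010001000
Gen 11 (rule 225): 000001101000100011
Gen 12 (rule 210): 000010100101010101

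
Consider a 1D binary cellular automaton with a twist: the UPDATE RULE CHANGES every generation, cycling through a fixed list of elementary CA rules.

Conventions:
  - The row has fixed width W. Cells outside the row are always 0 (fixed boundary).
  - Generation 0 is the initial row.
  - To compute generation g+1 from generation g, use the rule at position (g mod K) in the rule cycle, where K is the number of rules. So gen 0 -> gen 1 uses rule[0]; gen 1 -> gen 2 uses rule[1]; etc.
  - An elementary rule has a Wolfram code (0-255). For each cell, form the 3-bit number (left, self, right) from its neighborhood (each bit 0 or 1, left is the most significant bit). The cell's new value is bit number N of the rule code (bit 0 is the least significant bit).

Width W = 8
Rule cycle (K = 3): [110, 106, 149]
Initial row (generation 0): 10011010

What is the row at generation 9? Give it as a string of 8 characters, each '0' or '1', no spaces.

Answer: 00111001

Derivation:
Gen 0: 10011010
Gen 1 (rule 110): 10111110
Gen 2 (rule 106): 01100010
Gen 3 (rule 149): 00011011
Gen 4 (rule 110): 00111111
Gen 5 (rule 106): 01100001
Gen 6 (rule 149): 00011101
Gen 7 (rule 110): 00110111
Gen 8 (rule 106): 01111101
Gen 9 (rule 149): 00111001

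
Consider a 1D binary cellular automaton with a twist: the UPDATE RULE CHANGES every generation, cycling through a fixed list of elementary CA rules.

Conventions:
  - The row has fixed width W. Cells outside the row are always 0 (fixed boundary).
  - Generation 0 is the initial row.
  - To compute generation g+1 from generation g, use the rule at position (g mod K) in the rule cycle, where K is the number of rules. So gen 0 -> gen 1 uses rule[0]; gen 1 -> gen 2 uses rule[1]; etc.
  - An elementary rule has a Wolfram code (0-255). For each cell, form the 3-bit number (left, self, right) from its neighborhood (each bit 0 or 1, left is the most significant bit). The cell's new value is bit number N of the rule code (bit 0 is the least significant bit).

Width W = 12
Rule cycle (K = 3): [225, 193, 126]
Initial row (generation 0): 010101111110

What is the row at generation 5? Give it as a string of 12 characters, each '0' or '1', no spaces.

Gen 0: 010101111110
Gen 1 (rule 225): 001010111110
Gen 2 (rule 193): 100000011110
Gen 3 (rule 126): 110000110011
Gen 4 (rule 225): 010110010001
Gen 5 (rule 193): 000010000100

Answer: 000010000100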